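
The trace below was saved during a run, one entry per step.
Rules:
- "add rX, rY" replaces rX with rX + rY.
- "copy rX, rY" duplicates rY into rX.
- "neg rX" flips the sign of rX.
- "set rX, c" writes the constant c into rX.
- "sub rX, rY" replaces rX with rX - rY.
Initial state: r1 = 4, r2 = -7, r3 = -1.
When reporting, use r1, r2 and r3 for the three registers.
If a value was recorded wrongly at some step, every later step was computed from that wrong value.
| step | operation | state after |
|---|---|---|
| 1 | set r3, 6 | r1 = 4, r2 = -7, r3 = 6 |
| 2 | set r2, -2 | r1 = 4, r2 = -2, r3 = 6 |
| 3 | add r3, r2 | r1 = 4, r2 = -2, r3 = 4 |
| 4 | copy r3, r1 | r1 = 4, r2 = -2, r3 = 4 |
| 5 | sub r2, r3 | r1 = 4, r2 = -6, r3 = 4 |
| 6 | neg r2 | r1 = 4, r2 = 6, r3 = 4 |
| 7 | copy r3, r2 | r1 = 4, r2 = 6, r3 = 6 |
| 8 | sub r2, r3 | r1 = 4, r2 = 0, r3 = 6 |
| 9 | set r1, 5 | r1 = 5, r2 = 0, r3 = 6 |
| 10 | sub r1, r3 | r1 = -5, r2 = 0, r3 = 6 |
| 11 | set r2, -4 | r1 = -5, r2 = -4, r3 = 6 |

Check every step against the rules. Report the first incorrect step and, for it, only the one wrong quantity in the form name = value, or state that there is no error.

step 1: r3 = 6 -> agrees with the trace
step 2: r2 = -2 -> checks out
step 3: r3 = 6 + -2 = 4 -> matches
step 4: r3 = 4 -> checks out
step 5: r2 = -2 - 4 = -6 -> consistent with the trace
step 6: r2 = -(-6) = 6 -> same as recorded
step 7: r3 = 6 -> matches
step 8: r2 = 6 - 6 = 0 -> in agreement
step 9: r1 = 5 -> agrees with the trace
step 10: r1 = 5 - 6 = -1 -> a discrepancy with the trace
Step 10 is the first one off; corrected, r1 = -1.

step 10, r1 = -1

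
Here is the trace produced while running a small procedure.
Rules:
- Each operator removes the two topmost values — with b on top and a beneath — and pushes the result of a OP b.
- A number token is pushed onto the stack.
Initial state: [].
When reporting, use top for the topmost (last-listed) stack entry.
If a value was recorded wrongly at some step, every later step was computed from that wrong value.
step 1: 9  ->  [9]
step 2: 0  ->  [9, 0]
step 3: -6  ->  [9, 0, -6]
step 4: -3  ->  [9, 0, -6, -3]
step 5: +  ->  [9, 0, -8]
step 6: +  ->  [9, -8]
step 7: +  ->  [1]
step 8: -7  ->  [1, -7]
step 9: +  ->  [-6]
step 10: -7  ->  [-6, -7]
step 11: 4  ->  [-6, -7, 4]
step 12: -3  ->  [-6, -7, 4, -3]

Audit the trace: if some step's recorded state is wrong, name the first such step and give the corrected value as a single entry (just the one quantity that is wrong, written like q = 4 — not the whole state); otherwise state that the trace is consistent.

step 5, top = -9

Recomputing the run from the initial state:
step 1: [9]
step 2: [9, 0]
step 3: [9, 0, -6]
step 4: [9, 0, -6, -3]
step 5: [9, 0, -9]
step 6: [9, -9]
step 7: [0]
step 8: [0, -7]
step 9: [-7]
step 10: [-7, -7]
step 11: [-7, -7, 4]
step 12: [-7, -7, 4, -3]
The first disagreement with the trace is at step 5, where the value should be top = -9.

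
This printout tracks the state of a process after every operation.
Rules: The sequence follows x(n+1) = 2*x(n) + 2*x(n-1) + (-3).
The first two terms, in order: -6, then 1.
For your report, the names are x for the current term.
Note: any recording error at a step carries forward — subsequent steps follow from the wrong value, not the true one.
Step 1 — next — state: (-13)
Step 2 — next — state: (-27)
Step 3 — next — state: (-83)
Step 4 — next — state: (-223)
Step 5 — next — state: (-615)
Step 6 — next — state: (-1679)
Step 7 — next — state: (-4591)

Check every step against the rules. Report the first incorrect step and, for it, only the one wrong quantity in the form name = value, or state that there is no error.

no error

Recomputing the run from the initial state:
step 1: x = -13
step 2: x = -27
step 3: x = -83
step 4: x = -223
step 5: x = -615
step 6: x = -1679
step 7: x = -4591
This matches the printout at every step.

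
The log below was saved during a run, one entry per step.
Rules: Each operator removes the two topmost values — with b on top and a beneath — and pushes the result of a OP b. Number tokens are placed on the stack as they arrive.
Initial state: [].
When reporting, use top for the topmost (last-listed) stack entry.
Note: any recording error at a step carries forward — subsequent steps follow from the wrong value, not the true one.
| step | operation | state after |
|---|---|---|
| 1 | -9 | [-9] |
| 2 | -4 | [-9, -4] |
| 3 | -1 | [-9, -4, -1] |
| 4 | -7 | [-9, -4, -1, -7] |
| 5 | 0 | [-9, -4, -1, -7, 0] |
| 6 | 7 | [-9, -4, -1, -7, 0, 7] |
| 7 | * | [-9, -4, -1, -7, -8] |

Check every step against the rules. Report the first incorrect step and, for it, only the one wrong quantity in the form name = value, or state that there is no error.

step 7, top = 0

Step 1: push -9: top = -9 — exactly as logged.
Step 2: push -4: top = -4 — checks out.
Step 3: push -1: top = -1 — verified.
Step 4: push -7: top = -7 — agrees with the log.
Step 5: push 0: top = 0 — confirmed correct.
Step 6: push 7: top = 7 — exactly as logged.
Step 7: 0 * 7 = 0 — this is not what the log shows.
Step 7 is the first one off; corrected, top = 0.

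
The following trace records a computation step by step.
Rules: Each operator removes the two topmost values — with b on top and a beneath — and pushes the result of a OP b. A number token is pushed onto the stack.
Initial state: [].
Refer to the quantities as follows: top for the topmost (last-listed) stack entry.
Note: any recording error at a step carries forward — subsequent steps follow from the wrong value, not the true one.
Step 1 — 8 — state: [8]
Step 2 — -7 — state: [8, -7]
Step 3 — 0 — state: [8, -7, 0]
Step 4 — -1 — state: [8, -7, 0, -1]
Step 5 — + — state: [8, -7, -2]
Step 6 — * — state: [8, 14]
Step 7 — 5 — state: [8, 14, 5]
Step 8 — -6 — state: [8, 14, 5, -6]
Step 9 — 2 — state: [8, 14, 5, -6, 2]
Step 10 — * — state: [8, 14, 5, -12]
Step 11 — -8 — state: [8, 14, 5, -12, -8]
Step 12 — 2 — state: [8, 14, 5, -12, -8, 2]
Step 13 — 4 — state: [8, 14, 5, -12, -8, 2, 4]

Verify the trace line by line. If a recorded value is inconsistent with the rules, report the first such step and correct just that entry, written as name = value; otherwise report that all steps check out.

step 5, top = -1

Step 1: push 8: top = 8 — confirmed correct.
Step 2: push -7: top = -7 — agrees with the trace.
Step 3: push 0: top = 0 — agrees with the trace.
Step 4: push -1: top = -1 — exactly as logged.
Step 5: 0 + -1 = -1 — the entry is off here.
So the first discrepancy is step 5, where the right value is top = -1.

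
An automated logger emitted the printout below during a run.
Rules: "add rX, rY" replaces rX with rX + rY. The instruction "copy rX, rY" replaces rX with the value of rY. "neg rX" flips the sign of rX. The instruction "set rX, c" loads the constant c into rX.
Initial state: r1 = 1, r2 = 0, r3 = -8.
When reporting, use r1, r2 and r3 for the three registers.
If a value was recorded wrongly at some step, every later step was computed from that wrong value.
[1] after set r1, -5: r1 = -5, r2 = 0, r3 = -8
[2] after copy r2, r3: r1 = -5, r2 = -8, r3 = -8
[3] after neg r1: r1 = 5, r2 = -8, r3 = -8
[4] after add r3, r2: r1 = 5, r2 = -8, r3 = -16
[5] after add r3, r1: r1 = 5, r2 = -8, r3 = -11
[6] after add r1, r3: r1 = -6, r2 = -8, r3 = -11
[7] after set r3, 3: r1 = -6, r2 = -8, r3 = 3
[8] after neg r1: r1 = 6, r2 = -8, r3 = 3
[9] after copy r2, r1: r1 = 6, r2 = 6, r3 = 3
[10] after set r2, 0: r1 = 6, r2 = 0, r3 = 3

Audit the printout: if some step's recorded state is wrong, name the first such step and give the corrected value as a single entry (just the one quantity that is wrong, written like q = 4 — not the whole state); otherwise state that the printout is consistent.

Recomputing the run from the initial state:
step 1: r1 = -5, r2 = 0, r3 = -8
step 2: r1 = -5, r2 = -8, r3 = -8
step 3: r1 = 5, r2 = -8, r3 = -8
step 4: r1 = 5, r2 = -8, r3 = -16
step 5: r1 = 5, r2 = -8, r3 = -11
step 6: r1 = -6, r2 = -8, r3 = -11
step 7: r1 = -6, r2 = -8, r3 = 3
step 8: r1 = 6, r2 = -8, r3 = 3
step 9: r1 = 6, r2 = 6, r3 = 3
step 10: r1 = 6, r2 = 0, r3 = 3
This matches the printout at every step.

no error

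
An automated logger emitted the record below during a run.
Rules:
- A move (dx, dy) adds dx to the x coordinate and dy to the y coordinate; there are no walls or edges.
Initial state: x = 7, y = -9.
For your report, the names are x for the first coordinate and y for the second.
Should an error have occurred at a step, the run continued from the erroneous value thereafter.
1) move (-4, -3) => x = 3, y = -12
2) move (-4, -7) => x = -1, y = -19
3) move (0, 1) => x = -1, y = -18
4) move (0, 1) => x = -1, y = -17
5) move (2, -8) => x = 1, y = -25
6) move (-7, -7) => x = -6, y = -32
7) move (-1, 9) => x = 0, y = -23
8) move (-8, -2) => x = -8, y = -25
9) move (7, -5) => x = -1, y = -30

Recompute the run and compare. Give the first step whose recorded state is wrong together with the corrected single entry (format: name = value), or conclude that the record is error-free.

1. x = 7 + (-4) = 3, y = -9 + (-3) = -12 (confirmed correct)
2. x = 3 + (-4) = -1, y = -12 + (-7) = -19 (same as recorded)
3. x = -1 + (0) = -1, y = -19 + (1) = -18 (matches)
4. x = -1 + (0) = -1, y = -18 + (1) = -17 (confirmed correct)
5. x = -1 + (2) = 1, y = -17 + (-8) = -25 (no discrepancy)
6. x = 1 + (-7) = -6, y = -25 + (-7) = -32 (verified)
7. x = -6 + (-1) = -7, y = -32 + (9) = -23 (the record has a different value)
First deviation found at step 7; the corrected entry is x = -7.

step 7, x = -7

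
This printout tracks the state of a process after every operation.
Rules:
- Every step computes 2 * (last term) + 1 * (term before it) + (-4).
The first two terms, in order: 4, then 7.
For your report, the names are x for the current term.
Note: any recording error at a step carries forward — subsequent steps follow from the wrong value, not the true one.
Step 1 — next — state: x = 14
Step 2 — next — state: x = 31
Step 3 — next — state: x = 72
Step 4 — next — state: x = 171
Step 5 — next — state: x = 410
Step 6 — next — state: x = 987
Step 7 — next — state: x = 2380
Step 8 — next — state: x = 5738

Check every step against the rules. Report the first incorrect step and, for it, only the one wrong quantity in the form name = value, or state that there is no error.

Recomputing the run from the initial state:
step 1: x = 14
step 2: x = 31
step 3: x = 72
step 4: x = 171
step 5: x = 410
step 6: x = 987
step 7: x = 2380
step 8: x = 5743
The first disagreement with the printout is at step 8, where the value should be x = 5743.

step 8, x = 5743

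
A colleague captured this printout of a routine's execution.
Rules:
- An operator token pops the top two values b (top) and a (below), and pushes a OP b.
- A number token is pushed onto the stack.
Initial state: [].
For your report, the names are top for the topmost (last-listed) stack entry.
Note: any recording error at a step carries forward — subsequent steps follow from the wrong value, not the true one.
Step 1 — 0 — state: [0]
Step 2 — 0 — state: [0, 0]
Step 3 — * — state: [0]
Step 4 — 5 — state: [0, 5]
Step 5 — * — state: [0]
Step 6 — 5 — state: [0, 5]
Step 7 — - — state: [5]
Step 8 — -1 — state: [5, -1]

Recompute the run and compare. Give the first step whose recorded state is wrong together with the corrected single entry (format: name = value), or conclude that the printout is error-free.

1. push 0: top = 0 (in agreement)
2. push 0: top = 0 (consistent with the printout)
3. 0 * 0 = 0 (exactly as logged)
4. push 5: top = 5 (same as recorded)
5. 0 * 5 = 0 (matches)
6. push 5: top = 5 (agrees with the printout)
7. 0 - 5 = -5 (a discrepancy with the printout)
Conclusion: step 7 carries the first error; the entry should be top = -5.

step 7, top = -5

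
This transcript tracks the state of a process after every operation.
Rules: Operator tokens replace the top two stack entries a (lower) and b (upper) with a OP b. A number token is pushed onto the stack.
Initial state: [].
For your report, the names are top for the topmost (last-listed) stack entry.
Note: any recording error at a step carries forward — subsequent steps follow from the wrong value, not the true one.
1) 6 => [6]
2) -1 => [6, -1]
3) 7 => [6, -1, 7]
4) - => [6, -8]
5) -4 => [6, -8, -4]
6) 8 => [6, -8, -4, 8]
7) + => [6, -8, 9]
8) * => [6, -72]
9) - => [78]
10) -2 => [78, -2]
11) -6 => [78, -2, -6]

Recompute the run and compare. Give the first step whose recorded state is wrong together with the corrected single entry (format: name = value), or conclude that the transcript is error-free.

Recomputing the run from the initial state:
step 1: [6]
step 2: [6, -1]
step 3: [6, -1, 7]
step 4: [6, -8]
step 5: [6, -8, -4]
step 6: [6, -8, -4, 8]
step 7: [6, -8, 4]
step 8: [6, -32]
step 9: [38]
step 10: [38, -2]
step 11: [38, -2, -6]
The first disagreement with the transcript is at step 7, where the value should be top = 4.

step 7, top = 4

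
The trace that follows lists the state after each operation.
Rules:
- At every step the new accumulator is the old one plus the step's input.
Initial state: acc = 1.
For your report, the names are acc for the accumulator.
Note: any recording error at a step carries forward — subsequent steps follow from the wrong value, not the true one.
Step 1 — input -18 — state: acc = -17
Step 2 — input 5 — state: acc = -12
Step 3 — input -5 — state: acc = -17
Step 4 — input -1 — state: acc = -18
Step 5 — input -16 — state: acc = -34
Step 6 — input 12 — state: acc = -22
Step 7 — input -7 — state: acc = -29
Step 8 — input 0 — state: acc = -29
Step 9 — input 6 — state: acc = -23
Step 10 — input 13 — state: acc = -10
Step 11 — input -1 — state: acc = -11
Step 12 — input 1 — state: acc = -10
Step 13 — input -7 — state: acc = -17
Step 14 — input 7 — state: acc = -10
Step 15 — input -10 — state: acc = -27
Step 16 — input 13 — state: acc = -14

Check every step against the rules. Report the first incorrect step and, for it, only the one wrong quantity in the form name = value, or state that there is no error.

step 15, acc = -20

step 1: acc = 1 + -18 = -17 -> checks out
step 2: acc = -17 + 5 = -12 -> exactly as logged
step 3: acc = -12 + -5 = -17 -> consistent with the trace
step 4: acc = -17 + -1 = -18 -> exactly as logged
step 5: acc = -18 + -16 = -34 -> in agreement
step 6: acc = -34 + 12 = -22 -> confirmed correct
step 7: acc = -22 + -7 = -29 -> confirmed correct
step 8: acc = -29 + 0 = -29 -> verified
step 9: acc = -29 + 6 = -23 -> confirmed correct
step 10: acc = -23 + 13 = -10 -> confirmed correct
step 11: acc = -10 + -1 = -11 -> no discrepancy
step 12: acc = -11 + 1 = -10 -> agrees with the trace
step 13: acc = -10 + -7 = -17 -> consistent with the trace
step 14: acc = -17 + 7 = -10 -> no discrepancy
step 15: acc = -10 + -10 = -20 -> the recorded entry deviates here
First deviation found at step 15; the corrected entry is acc = -20.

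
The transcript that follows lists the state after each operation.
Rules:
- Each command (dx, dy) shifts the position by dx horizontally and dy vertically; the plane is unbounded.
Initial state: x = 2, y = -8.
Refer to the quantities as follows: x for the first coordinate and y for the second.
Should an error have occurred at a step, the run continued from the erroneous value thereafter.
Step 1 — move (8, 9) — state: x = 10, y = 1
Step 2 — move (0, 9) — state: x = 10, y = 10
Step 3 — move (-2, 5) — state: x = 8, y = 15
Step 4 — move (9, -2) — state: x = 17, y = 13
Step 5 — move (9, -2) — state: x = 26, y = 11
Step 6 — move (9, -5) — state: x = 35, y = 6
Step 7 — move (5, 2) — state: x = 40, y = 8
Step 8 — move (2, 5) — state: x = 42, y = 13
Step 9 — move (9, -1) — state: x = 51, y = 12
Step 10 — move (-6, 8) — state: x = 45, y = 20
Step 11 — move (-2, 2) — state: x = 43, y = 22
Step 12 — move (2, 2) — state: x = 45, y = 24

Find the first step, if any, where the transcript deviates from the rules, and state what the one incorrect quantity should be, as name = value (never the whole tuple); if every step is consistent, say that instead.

Step 1: x = 2 + (8) = 10, y = -8 + (9) = 1 — exactly as logged.
Step 2: x = 10 + (0) = 10, y = 1 + (9) = 10 — consistent with the transcript.
Step 3: x = 10 + (-2) = 8, y = 10 + (5) = 15 — same as recorded.
Step 4: x = 8 + (9) = 17, y = 15 + (-2) = 13 — confirmed correct.
Step 5: x = 17 + (9) = 26, y = 13 + (-2) = 11 — verified.
Step 6: x = 26 + (9) = 35, y = 11 + (-5) = 6 — checks out.
Step 7: x = 35 + (5) = 40, y = 6 + (2) = 8 — checks out.
Step 8: x = 40 + (2) = 42, y = 8 + (5) = 13 — verified.
Step 9: x = 42 + (9) = 51, y = 13 + (-1) = 12 — in agreement.
Step 10: x = 51 + (-6) = 45, y = 12 + (8) = 20 — consistent with the transcript.
Step 11: x = 45 + (-2) = 43, y = 20 + (2) = 22 — checks out.
Step 12: x = 43 + (2) = 45, y = 22 + (2) = 24 — in agreement.
Every step is consistent.

no error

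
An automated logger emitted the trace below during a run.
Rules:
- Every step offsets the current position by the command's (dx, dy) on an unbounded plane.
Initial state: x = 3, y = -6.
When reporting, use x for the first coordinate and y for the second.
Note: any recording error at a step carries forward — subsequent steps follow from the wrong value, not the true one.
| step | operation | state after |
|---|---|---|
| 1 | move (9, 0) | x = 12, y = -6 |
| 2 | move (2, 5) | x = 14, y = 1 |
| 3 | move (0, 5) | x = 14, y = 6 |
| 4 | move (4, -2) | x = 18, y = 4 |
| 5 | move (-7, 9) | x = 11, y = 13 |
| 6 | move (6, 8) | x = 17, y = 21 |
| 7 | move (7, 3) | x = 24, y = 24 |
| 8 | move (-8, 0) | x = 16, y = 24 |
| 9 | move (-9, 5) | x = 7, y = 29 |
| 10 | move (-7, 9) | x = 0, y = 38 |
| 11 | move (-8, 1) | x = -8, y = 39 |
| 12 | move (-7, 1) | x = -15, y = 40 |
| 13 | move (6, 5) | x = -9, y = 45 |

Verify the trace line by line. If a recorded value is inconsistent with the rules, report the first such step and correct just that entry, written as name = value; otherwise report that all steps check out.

step 1: x = 3 + (9) = 12, y = -6 + (0) = -6 -> in agreement
step 2: x = 12 + (2) = 14, y = -6 + (5) = -1 -> the trace has a different value
The audit stops at step 2: the recorded entry is wrong and should be y = -1.

step 2, y = -1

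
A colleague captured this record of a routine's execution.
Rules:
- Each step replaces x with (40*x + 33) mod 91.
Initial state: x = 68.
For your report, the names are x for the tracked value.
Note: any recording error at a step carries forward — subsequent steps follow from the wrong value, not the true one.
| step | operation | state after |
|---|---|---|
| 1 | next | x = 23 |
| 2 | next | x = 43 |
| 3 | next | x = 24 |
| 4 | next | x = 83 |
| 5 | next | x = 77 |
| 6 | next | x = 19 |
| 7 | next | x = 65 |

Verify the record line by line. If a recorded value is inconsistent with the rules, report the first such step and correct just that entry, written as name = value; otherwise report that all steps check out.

Step 1: x = (40*68 + 33) mod 91 = 23 — same as recorded.
Step 2: x = (40*23 + 33) mod 91 = 43 — exactly as logged.
Step 3: x = (40*43 + 33) mod 91 = 24 — verified.
Step 4: x = (40*24 + 33) mod 91 = 83 — in agreement.
Step 5: x = (40*83 + 33) mod 91 = 77 — confirmed correct.
Step 6: x = (40*77 + 33) mod 91 = 19 — matches.
Step 7: x = (40*19 + 33) mod 91 = 65 — no discrepancy.
All entries verified; no error found.

no error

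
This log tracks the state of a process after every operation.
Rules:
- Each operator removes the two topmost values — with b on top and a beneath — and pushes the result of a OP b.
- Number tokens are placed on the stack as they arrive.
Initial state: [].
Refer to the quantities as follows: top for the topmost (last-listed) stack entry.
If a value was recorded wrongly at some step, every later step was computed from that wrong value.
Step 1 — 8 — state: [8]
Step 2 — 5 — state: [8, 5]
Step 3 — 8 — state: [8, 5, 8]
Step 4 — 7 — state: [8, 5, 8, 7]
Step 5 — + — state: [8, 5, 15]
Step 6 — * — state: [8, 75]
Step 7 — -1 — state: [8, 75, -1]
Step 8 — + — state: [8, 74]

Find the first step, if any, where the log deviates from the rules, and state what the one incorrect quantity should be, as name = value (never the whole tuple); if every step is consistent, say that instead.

no error

Recomputing the run from the initial state:
step 1: [8]
step 2: [8, 5]
step 3: [8, 5, 8]
step 4: [8, 5, 8, 7]
step 5: [8, 5, 15]
step 6: [8, 75]
step 7: [8, 75, -1]
step 8: [8, 74]
This matches the log at every step.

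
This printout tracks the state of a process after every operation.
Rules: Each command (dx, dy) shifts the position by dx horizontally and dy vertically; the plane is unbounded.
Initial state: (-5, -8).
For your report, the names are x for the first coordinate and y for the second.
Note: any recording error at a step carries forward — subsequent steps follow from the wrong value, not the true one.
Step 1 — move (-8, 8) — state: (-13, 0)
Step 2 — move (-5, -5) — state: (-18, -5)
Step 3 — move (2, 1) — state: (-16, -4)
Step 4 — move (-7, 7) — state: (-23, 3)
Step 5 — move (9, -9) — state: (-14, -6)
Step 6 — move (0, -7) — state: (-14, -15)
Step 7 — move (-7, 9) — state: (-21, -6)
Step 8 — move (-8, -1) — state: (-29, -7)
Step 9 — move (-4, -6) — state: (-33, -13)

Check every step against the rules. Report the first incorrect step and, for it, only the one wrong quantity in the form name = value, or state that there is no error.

1. x = -5 + (-8) = -13, y = -8 + (8) = 0 (in agreement)
2. x = -13 + (-5) = -18, y = 0 + (-5) = -5 (confirmed correct)
3. x = -18 + (2) = -16, y = -5 + (1) = -4 (verified)
4. x = -16 + (-7) = -23, y = -4 + (7) = 3 (same as recorded)
5. x = -23 + (9) = -14, y = 3 + (-9) = -6 (matches)
6. x = -14 + (0) = -14, y = -6 + (-7) = -13 (this is not what the printout shows)
That makes step 6 the first incorrect line — y = -13 is what it should show.

step 6, y = -13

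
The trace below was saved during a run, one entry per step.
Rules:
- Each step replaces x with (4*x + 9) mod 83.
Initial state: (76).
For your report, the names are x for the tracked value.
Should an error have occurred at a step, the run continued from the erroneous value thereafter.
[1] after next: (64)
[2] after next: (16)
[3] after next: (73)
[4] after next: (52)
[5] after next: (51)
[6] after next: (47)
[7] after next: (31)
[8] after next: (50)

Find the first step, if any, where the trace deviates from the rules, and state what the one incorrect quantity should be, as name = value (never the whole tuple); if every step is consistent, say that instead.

no error

Recomputing the run from the initial state:
step 1: x = 64
step 2: x = 16
step 3: x = 73
step 4: x = 52
step 5: x = 51
step 6: x = 47
step 7: x = 31
step 8: x = 50
This matches the trace at every step.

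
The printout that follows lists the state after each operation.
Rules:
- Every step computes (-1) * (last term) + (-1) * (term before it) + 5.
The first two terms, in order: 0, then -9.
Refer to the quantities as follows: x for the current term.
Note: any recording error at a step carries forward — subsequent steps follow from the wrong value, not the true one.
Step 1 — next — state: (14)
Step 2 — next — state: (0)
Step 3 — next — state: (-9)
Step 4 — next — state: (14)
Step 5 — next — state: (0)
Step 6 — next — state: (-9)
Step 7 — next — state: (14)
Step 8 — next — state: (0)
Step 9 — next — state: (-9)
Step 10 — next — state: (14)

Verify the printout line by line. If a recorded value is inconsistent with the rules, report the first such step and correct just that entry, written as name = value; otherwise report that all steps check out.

1. x = -1*(-9) + (-1)*(0) + (5) = 14 (matches)
2. x = -1*(14) + (-1)*(-9) + (5) = 0 (matches)
3. x = -1*(0) + (-1)*(14) + (5) = -9 (exactly as logged)
4. x = -1*(-9) + (-1)*(0) + (5) = 14 (consistent with the printout)
5. x = -1*(14) + (-1)*(-9) + (5) = 0 (consistent with the printout)
6. x = -1*(0) + (-1)*(14) + (5) = -9 (verified)
7. x = -1*(-9) + (-1)*(0) + (5) = 14 (same as recorded)
8. x = -1*(14) + (-1)*(-9) + (5) = 0 (agrees with the printout)
9. x = -1*(0) + (-1)*(14) + (5) = -9 (no discrepancy)
10. x = -1*(-9) + (-1)*(0) + (5) = 14 (confirmed correct)
The recomputation confirms every line.

no error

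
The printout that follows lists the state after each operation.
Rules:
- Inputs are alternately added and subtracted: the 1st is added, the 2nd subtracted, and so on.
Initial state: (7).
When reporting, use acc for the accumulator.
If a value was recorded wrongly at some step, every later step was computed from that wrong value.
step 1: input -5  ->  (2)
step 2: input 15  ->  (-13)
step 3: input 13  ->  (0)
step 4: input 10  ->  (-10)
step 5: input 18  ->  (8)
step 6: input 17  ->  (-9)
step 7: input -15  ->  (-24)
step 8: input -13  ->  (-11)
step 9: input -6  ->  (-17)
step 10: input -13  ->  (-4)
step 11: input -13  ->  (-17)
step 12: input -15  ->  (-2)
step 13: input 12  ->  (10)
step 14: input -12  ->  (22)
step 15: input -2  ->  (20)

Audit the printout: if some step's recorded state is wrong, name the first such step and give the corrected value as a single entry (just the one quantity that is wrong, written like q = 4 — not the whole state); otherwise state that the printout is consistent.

step 1: acc = 7 + -5 = 2 -> no discrepancy
step 2: acc = 2 - 15 = -13 -> same as recorded
step 3: acc = -13 + 13 = 0 -> same as recorded
step 4: acc = 0 - 10 = -10 -> checks out
step 5: acc = -10 + 18 = 8 -> matches
step 6: acc = 8 - 17 = -9 -> exactly as logged
step 7: acc = -9 + -15 = -24 -> same as recorded
step 8: acc = -24 - -13 = -11 -> checks out
step 9: acc = -11 + -6 = -17 -> same as recorded
step 10: acc = -17 - -13 = -4 -> consistent with the printout
step 11: acc = -4 + -13 = -17 -> exactly as logged
step 12: acc = -17 - -15 = -2 -> confirmed correct
step 13: acc = -2 + 12 = 10 -> same as recorded
step 14: acc = 10 - -12 = 22 -> exactly as logged
step 15: acc = 22 + -2 = 20 -> confirmed correct
Each recorded entry agrees with the recomputation.

no error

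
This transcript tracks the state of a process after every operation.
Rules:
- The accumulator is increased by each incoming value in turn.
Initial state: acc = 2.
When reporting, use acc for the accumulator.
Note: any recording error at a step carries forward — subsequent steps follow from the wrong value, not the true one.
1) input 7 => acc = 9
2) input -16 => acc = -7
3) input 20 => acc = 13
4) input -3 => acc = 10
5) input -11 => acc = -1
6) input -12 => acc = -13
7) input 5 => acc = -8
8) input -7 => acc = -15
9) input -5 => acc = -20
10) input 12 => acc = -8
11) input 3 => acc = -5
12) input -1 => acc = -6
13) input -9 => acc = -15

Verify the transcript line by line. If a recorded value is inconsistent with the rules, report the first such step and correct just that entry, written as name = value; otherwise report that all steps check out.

Recomputing the run from the initial state:
step 1: acc = 9
step 2: acc = -7
step 3: acc = 13
step 4: acc = 10
step 5: acc = -1
step 6: acc = -13
step 7: acc = -8
step 8: acc = -15
step 9: acc = -20
step 10: acc = -8
step 11: acc = -5
step 12: acc = -6
step 13: acc = -15
This matches the transcript at every step.

no error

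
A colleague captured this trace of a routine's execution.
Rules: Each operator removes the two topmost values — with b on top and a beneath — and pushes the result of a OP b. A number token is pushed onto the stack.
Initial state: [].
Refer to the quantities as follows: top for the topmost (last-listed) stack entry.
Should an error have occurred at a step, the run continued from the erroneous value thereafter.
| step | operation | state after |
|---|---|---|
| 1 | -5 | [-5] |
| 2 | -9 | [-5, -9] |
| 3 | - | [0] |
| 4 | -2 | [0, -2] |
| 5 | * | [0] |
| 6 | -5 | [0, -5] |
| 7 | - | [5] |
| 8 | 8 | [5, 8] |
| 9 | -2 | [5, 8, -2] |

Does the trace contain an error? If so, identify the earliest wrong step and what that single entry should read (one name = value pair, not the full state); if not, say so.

step 1: push -5: top = -5 -> exactly as logged
step 2: push -9: top = -9 -> verified
step 3: -5 - -9 = 4 -> the trace disagrees here
Step 3 is the first one off; corrected, top = 4.

step 3, top = 4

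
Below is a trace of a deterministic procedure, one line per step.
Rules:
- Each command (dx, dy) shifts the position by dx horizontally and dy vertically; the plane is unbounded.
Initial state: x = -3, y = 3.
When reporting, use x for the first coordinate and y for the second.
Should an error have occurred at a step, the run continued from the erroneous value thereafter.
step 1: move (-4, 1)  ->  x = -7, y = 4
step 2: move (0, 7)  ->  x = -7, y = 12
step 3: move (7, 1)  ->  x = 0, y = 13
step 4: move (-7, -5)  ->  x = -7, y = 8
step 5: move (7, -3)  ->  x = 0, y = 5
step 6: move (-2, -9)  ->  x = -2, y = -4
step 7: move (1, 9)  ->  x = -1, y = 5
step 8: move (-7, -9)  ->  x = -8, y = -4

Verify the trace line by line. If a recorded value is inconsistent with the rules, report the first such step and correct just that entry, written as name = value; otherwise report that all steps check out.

Step 1: x = -3 + (-4) = -7, y = 3 + (1) = 4 — verified.
Step 2: x = -7 + (0) = -7, y = 4 + (7) = 11 — the trace disagrees here.
The audit stops at step 2: the recorded entry is wrong and should be y = 11.

step 2, y = 11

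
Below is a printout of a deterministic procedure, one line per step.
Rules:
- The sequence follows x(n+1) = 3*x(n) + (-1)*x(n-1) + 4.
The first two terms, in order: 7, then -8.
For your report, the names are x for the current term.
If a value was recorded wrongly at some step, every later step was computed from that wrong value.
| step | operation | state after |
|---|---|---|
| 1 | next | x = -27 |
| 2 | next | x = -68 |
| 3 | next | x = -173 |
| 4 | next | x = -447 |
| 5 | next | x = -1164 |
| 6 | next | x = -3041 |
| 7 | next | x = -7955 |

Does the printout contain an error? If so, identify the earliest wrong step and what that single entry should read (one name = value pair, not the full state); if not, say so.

step 1: x = 3*(-8) + (-1)*(7) + (4) = -27 -> verified
step 2: x = 3*(-27) + (-1)*(-8) + (4) = -69 -> the recorded entry deviates here
The earliest wrong entry is at step 2: it should read x = -69.

step 2, x = -69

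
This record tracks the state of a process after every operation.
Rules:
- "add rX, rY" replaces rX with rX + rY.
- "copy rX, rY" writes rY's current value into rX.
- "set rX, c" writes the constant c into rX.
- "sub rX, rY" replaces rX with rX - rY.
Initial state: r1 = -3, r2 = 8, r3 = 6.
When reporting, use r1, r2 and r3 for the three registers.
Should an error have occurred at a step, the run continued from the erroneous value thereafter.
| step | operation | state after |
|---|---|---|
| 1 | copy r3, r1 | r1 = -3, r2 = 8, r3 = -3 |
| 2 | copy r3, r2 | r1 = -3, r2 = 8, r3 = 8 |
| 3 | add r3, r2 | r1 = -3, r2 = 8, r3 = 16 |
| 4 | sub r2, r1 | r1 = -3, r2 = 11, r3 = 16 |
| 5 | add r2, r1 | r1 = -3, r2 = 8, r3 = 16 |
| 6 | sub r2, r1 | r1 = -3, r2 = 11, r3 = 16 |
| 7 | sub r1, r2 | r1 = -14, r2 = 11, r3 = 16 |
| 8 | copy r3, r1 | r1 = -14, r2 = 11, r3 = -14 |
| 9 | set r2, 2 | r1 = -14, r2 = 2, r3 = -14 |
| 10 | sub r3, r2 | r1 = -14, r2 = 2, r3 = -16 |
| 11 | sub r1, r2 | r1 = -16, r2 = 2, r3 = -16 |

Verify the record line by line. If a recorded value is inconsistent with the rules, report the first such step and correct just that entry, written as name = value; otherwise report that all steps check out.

Recomputing the run from the initial state:
step 1: r1 = -3, r2 = 8, r3 = -3
step 2: r1 = -3, r2 = 8, r3 = 8
step 3: r1 = -3, r2 = 8, r3 = 16
step 4: r1 = -3, r2 = 11, r3 = 16
step 5: r1 = -3, r2 = 8, r3 = 16
step 6: r1 = -3, r2 = 11, r3 = 16
step 7: r1 = -14, r2 = 11, r3 = 16
step 8: r1 = -14, r2 = 11, r3 = -14
step 9: r1 = -14, r2 = 2, r3 = -14
step 10: r1 = -14, r2 = 2, r3 = -16
step 11: r1 = -16, r2 = 2, r3 = -16
This matches the record at every step.

no error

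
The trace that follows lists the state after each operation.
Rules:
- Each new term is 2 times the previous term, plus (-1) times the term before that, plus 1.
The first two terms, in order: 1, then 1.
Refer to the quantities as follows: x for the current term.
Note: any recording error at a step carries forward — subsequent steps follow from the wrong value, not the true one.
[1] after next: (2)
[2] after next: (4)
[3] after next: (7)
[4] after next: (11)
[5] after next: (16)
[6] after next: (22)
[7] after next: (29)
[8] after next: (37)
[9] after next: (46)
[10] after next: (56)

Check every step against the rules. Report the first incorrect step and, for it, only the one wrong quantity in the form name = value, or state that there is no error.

Recomputing the run from the initial state:
step 1: x = 2
step 2: x = 4
step 3: x = 7
step 4: x = 11
step 5: x = 16
step 6: x = 22
step 7: x = 29
step 8: x = 37
step 9: x = 46
step 10: x = 56
This matches the trace at every step.

no error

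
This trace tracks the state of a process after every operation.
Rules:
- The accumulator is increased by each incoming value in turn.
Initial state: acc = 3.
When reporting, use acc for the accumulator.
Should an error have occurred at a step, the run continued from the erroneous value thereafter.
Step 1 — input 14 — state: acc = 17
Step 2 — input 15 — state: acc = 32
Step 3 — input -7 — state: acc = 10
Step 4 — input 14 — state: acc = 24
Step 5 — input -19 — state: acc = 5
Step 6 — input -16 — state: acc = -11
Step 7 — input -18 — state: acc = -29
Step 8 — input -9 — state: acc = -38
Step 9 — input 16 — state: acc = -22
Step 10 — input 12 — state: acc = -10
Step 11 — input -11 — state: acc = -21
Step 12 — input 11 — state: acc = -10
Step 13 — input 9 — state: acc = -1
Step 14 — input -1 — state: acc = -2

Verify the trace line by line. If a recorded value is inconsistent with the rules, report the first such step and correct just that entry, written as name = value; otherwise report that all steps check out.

step 3, acc = 25

1. acc = 3 + 14 = 17 (matches)
2. acc = 17 + 15 = 32 (same as recorded)
3. acc = 32 + -7 = 25 (a discrepancy with the trace)
First incorrect step: 3; the correct value is acc = 25.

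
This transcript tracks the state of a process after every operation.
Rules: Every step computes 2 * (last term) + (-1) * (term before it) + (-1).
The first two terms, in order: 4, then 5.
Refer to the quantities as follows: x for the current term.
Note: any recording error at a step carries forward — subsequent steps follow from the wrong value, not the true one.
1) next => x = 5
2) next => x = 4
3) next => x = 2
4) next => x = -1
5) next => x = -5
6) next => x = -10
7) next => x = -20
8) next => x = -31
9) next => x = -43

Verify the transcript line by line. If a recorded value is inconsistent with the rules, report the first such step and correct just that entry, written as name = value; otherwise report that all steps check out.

step 7, x = -16

Recomputing the run from the initial state:
step 1: x = 5
step 2: x = 4
step 3: x = 2
step 4: x = -1
step 5: x = -5
step 6: x = -10
step 7: x = -16
step 8: x = -23
step 9: x = -31
The first disagreement with the transcript is at step 7, where the value should be x = -16.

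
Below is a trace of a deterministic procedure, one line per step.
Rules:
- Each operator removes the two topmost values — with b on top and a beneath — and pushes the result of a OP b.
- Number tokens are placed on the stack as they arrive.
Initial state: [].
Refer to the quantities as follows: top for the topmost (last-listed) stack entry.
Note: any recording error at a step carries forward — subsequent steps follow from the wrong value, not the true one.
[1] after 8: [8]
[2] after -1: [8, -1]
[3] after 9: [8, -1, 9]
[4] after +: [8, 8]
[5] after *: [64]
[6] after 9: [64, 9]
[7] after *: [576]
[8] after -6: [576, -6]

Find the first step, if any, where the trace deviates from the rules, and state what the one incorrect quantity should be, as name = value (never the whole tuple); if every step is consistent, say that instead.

no error

Recomputing the run from the initial state:
step 1: [8]
step 2: [8, -1]
step 3: [8, -1, 9]
step 4: [8, 8]
step 5: [64]
step 6: [64, 9]
step 7: [576]
step 8: [576, -6]
This matches the trace at every step.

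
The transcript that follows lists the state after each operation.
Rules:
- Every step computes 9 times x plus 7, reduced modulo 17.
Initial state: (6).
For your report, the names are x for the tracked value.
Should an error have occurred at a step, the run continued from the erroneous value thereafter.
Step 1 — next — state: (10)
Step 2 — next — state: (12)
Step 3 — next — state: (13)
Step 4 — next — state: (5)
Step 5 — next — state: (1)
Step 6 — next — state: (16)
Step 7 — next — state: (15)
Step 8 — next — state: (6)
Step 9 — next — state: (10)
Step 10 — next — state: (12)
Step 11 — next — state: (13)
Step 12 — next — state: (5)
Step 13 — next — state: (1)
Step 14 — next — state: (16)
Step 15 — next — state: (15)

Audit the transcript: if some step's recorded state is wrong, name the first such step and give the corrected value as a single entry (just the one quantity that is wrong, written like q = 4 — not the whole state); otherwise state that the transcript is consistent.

1. x = (9*6 + 7) mod 17 = 10 (consistent with the transcript)
2. x = (9*10 + 7) mod 17 = 12 (in agreement)
3. x = (9*12 + 7) mod 17 = 13 (checks out)
4. x = (9*13 + 7) mod 17 = 5 (no discrepancy)
5. x = (9*5 + 7) mod 17 = 1 (no discrepancy)
6. x = (9*1 + 7) mod 17 = 16 (exactly as logged)
7. x = (9*16 + 7) mod 17 = 15 (in agreement)
8. x = (9*15 + 7) mod 17 = 6 (verified)
9. x = (9*6 + 7) mod 17 = 10 (verified)
10. x = (9*10 + 7) mod 17 = 12 (verified)
11. x = (9*12 + 7) mod 17 = 13 (in agreement)
12. x = (9*13 + 7) mod 17 = 5 (same as recorded)
13. x = (9*5 + 7) mod 17 = 1 (agrees with the transcript)
14. x = (9*1 + 7) mod 17 = 16 (confirmed correct)
15. x = (9*16 + 7) mod 17 = 15 (consistent with the transcript)
The whole run recomputes cleanly — no discrepancies.

no error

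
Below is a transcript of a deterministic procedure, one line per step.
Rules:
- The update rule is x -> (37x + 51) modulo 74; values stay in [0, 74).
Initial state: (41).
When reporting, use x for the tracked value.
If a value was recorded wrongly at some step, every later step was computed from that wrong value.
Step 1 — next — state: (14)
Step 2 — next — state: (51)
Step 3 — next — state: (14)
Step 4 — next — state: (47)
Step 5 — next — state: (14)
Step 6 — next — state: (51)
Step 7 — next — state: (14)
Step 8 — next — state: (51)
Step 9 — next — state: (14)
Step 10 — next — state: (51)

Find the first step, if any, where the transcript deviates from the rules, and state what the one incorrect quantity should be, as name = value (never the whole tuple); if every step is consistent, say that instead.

step 4, x = 51

Step 1: x = (37*41 + 51) mod 74 = 14 — verified.
Step 2: x = (37*14 + 51) mod 74 = 51 — confirmed correct.
Step 3: x = (37*51 + 51) mod 74 = 14 — exactly as logged.
Step 4: x = (37*14 + 51) mod 74 = 51 — the entry is off here.
So the first discrepancy is step 4, where the right value is x = 51.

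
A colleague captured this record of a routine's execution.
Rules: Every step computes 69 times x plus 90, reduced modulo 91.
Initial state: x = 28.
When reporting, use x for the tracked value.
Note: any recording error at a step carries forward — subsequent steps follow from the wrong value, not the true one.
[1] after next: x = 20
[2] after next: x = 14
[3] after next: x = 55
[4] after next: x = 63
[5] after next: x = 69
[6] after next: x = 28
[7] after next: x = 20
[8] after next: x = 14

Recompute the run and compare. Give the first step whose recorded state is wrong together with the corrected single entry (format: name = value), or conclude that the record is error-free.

1. x = (69*28 + 90) mod 91 = 20 (no discrepancy)
2. x = (69*20 + 90) mod 91 = 14 (verified)
3. x = (69*14 + 90) mod 91 = 55 (in agreement)
4. x = (69*55 + 90) mod 91 = 63 (agrees with the record)
5. x = (69*63 + 90) mod 91 = 69 (matches)
6. x = (69*69 + 90) mod 91 = 28 (checks out)
7. x = (69*28 + 90) mod 91 = 20 (verified)
8. x = (69*20 + 90) mod 91 = 14 (agrees with the record)
All steps check out; nothing to correct.

no error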